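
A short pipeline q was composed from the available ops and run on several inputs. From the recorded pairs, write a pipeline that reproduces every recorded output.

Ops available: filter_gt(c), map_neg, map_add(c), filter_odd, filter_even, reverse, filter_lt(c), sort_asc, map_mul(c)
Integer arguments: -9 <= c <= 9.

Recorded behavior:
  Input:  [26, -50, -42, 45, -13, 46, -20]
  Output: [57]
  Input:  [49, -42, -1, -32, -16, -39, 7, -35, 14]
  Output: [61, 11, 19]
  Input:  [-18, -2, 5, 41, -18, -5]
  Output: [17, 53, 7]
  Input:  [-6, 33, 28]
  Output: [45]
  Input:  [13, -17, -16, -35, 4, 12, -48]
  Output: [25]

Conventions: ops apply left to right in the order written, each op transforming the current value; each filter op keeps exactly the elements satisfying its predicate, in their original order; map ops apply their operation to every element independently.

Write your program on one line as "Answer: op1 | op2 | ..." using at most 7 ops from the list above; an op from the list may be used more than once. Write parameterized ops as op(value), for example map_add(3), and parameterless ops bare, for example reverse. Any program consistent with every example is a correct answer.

map_add(4) | filter_gt(-3) | map_add(-1) | filter_even | map_add(4) | map_add(5)

Check, running the answer program on each example:
  [26, -50, -42, 45, -13, 46, -20] -> [30, -46, -38, 49, -9, 50, -16] -> [30, 49, 50] -> [29, 48, 49] -> [48] -> [52] -> [57]
  [49, -42, -1, -32, -16, -39, 7, -35, 14] -> [53, -38, 3, -28, -12, -35, 11, -31, 18] -> [53, 3, 11, 18] -> [52, 2, 10, 17] -> [52, 2, 10] -> [56, 6, 14] -> [61, 11, 19]
  [-18, -2, 5, 41, -18, -5] -> [-14, 2, 9, 45, -14, -1] -> [2, 9, 45, -1] -> [1, 8, 44, -2] -> [8, 44, -2] -> [12, 48, 2] -> [17, 53, 7]
  [-6, 33, 28] -> [-2, 37, 32] -> [-2, 37, 32] -> [-3, 36, 31] -> [36] -> [40] -> [45]
  [13, -17, -16, -35, 4, 12, -48] -> [17, -13, -12, -31, 8, 16, -44] -> [17, 8, 16] -> [16, 7, 15] -> [16] -> [20] -> [25]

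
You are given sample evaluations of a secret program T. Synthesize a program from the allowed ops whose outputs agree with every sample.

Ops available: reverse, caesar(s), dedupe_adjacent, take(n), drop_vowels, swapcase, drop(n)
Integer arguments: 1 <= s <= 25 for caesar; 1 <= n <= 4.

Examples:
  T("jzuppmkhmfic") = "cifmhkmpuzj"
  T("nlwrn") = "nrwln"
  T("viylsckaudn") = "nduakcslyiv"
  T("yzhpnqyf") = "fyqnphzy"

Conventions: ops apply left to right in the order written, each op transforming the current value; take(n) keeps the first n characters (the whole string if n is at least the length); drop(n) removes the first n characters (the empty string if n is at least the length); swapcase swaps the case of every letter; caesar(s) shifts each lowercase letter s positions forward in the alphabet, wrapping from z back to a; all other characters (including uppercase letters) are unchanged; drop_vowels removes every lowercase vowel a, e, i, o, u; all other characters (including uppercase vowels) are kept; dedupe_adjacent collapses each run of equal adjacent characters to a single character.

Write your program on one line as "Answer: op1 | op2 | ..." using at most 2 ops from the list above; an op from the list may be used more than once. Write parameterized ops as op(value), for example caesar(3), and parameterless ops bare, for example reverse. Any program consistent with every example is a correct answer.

reverse | dedupe_adjacent

Check, running the answer program on each example:
  "jzuppmkhmfic" -> "cifmhkmppuzj" -> "cifmhkmpuzj"
  "nlwrn" -> "nrwln" -> "nrwln"
  "viylsckaudn" -> "nduakcslyiv" -> "nduakcslyiv"
  "yzhpnqyf" -> "fyqnphzy" -> "fyqnphzy"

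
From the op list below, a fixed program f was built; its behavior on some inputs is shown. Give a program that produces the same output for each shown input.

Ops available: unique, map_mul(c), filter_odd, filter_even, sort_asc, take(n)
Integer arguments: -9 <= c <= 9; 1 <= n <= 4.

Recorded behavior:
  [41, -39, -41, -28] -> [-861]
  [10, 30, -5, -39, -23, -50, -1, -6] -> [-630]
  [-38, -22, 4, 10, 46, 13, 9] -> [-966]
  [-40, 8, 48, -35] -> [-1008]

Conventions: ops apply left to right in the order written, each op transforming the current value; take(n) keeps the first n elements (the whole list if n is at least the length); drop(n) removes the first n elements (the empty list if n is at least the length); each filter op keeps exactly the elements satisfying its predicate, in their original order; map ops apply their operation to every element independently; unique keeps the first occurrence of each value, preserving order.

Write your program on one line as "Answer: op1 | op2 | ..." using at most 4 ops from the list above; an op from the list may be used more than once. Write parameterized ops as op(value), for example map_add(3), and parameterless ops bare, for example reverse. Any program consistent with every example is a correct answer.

map_mul(-3) | sort_asc | map_mul(7) | take(1)

Check, running the answer program on each example:
  [41, -39, -41, -28] -> [-123, 117, 123, 84] -> [-123, 84, 117, 123] -> [-861, 588, 819, 861] -> [-861]
  [10, 30, -5, -39, -23, -50, -1, -6] -> [-30, -90, 15, 117, 69, 150, 3, 18] -> [-90, -30, 3, 15, 18, 69, 117, 150] -> [-630, -210, 21, 105, 126, 483, 819, 1050] -> [-630]
  [-38, -22, 4, 10, 46, 13, 9] -> [114, 66, -12, -30, -138, -39, -27] -> [-138, -39, -30, -27, -12, 66, 114] -> [-966, -273, -210, -189, -84, 462, 798] -> [-966]
  [-40, 8, 48, -35] -> [120, -24, -144, 105] -> [-144, -24, 105, 120] -> [-1008, -168, 735, 840] -> [-1008]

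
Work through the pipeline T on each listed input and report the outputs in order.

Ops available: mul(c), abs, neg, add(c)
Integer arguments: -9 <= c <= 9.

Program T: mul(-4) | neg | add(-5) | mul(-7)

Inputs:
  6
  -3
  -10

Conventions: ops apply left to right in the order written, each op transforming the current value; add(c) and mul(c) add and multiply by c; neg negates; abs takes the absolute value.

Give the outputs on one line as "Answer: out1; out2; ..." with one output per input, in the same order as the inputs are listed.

Execution, op by op:
  6 -> -24 -> 24 -> 19 -> -133
  -3 -> 12 -> -12 -> -17 -> 119
  -10 -> 40 -> -40 -> -45 -> 315

-133; 119; 315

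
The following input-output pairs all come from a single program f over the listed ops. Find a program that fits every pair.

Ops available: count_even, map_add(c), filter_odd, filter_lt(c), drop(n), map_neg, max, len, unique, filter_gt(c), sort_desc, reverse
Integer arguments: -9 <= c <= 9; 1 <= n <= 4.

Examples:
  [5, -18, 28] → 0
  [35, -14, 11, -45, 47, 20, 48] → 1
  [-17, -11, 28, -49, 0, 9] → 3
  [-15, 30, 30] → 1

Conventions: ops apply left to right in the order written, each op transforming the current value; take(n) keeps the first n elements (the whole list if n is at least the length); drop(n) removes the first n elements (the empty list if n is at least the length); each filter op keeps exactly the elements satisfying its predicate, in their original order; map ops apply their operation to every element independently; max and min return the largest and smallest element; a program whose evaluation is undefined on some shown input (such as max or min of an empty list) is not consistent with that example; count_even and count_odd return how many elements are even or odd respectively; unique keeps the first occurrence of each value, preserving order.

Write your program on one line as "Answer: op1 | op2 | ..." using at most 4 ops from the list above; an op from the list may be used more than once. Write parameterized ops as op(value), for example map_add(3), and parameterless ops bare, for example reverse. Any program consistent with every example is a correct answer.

map_add(-5) | sort_desc | filter_lt(-8) | count_even

Check, running the answer program on each example:
  [5, -18, 28] -> [0, -23, 23] -> [23, 0, -23] -> [-23] -> 0
  [35, -14, 11, -45, 47, 20, 48] -> [30, -19, 6, -50, 42, 15, 43] -> [43, 42, 30, 15, 6, -19, -50] -> [-19, -50] -> 1
  [-17, -11, 28, -49, 0, 9] -> [-22, -16, 23, -54, -5, 4] -> [23, 4, -5, -16, -22, -54] -> [-16, -22, -54] -> 3
  [-15, 30, 30] -> [-20, 25, 25] -> [25, 25, -20] -> [-20] -> 1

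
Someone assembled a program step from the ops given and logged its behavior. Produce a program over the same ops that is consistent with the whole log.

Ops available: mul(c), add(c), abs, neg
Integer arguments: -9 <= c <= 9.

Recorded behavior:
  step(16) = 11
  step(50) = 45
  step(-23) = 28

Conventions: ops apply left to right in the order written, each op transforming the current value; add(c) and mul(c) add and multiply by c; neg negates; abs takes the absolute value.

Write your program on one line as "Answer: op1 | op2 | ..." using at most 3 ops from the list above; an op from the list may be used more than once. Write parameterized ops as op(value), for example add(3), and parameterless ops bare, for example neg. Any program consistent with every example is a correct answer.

add(-5) | abs

Check, running the answer program on each example:
  16 -> 11 -> 11
  50 -> 45 -> 45
  -23 -> -28 -> 28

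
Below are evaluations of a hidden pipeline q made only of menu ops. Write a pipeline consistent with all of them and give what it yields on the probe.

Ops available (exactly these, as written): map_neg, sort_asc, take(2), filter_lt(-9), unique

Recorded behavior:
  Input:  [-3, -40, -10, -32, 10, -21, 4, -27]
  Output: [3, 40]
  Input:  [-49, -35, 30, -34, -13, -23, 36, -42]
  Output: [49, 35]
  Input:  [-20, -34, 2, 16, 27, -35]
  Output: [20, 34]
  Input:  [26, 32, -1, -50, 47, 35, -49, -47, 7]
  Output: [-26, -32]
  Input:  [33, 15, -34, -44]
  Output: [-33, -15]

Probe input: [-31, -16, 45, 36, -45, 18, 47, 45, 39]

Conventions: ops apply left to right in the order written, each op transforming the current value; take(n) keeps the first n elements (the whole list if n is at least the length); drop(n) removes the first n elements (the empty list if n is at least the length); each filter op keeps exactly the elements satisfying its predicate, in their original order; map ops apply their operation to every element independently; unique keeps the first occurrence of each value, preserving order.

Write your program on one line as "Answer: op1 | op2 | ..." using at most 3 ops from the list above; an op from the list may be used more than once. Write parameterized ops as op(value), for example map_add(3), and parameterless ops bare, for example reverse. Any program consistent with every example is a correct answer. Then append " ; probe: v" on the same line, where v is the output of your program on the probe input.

map_neg | take(2) ; probe: [31, 16]

Check, running the answer program on each example:
  [-3, -40, -10, -32, 10, -21, 4, -27] -> [3, 40, 10, 32, -10, 21, -4, 27] -> [3, 40]
  [-49, -35, 30, -34, -13, -23, 36, -42] -> [49, 35, -30, 34, 13, 23, -36, 42] -> [49, 35]
  [-20, -34, 2, 16, 27, -35] -> [20, 34, -2, -16, -27, 35] -> [20, 34]
  [26, 32, -1, -50, 47, 35, -49, -47, 7] -> [-26, -32, 1, 50, -47, -35, 49, 47, -7] -> [-26, -32]
  [33, 15, -34, -44] -> [-33, -15, 34, 44] -> [-33, -15]
  probe: [-31, -16, 45, 36, -45, 18, 47, 45, 39] -> [31, 16, -45, -36, 45, -18, -47, -45, -39] -> [31, 16]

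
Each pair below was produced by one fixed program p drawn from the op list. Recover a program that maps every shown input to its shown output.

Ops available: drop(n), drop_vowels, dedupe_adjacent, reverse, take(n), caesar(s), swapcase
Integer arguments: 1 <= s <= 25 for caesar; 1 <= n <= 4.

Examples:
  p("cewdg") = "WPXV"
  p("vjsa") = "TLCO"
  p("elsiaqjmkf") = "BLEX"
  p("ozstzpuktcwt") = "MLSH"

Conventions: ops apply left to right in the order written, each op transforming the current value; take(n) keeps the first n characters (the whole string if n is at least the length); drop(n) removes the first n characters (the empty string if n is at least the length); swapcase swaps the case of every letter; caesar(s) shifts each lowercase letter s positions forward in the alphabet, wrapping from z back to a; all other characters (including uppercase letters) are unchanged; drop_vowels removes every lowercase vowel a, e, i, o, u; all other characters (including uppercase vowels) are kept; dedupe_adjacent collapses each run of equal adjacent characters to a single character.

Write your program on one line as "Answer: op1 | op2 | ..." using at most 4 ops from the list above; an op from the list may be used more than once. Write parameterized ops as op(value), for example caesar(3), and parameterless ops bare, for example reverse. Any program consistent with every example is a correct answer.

caesar(19) | swapcase | take(4) | reverse

Check, running the answer program on each example:
  "cewdg" -> "vxpwz" -> "VXPWZ" -> "VXPW" -> "WPXV"
  "vjsa" -> "oclt" -> "OCLT" -> "OCLT" -> "TLCO"
  "elsiaqjmkf" -> "xelbtjcfdy" -> "XELBTJCFDY" -> "XELB" -> "BLEX"
  "ozstzpuktcwt" -> "hslmsindmvpm" -> "HSLMSINDMVPM" -> "HSLM" -> "MLSH"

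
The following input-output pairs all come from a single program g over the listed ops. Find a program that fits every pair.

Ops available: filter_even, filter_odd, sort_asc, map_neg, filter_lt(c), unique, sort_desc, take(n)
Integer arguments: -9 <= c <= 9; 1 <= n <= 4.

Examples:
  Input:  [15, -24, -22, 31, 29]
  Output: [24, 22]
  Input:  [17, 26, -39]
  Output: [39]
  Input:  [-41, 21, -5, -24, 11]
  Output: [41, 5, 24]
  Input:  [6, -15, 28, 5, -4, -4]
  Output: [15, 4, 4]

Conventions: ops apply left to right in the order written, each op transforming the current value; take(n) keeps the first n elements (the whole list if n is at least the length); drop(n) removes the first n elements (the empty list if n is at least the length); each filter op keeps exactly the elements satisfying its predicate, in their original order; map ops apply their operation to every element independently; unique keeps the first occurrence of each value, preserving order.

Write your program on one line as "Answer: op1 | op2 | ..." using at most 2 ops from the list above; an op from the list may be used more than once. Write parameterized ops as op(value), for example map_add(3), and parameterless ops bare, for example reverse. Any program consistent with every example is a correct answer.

filter_lt(-1) | map_neg

Check, running the answer program on each example:
  [15, -24, -22, 31, 29] -> [-24, -22] -> [24, 22]
  [17, 26, -39] -> [-39] -> [39]
  [-41, 21, -5, -24, 11] -> [-41, -5, -24] -> [41, 5, 24]
  [6, -15, 28, 5, -4, -4] -> [-15, -4, -4] -> [15, 4, 4]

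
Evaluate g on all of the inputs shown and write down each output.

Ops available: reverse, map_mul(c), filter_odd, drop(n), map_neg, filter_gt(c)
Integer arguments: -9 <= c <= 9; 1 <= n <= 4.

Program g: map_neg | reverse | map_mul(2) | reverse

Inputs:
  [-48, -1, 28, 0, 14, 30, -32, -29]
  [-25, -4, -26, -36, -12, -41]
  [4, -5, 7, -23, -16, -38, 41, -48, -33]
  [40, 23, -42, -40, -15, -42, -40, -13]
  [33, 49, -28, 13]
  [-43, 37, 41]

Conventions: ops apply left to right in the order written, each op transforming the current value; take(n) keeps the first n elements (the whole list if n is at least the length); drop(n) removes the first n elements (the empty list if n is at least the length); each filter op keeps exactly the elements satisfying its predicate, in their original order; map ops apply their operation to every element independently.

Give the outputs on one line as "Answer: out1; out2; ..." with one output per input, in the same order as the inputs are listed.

[96, 2, -56, 0, -28, -60, 64, 58]; [50, 8, 52, 72, 24, 82]; [-8, 10, -14, 46, 32, 76, -82, 96, 66]; [-80, -46, 84, 80, 30, 84, 80, 26]; [-66, -98, 56, -26]; [86, -74, -82]

Execution, op by op:
  [-48, -1, 28, 0, 14, 30, -32, -29] -> [48, 1, -28, 0, -14, -30, 32, 29] -> [29, 32, -30, -14, 0, -28, 1, 48] -> [58, 64, -60, -28, 0, -56, 2, 96] -> [96, 2, -56, 0, -28, -60, 64, 58]
  [-25, -4, -26, -36, -12, -41] -> [25, 4, 26, 36, 12, 41] -> [41, 12, 36, 26, 4, 25] -> [82, 24, 72, 52, 8, 50] -> [50, 8, 52, 72, 24, 82]
  [4, -5, 7, -23, -16, -38, 41, -48, -33] -> [-4, 5, -7, 23, 16, 38, -41, 48, 33] -> [33, 48, -41, 38, 16, 23, -7, 5, -4] -> [66, 96, -82, 76, 32, 46, -14, 10, -8] -> [-8, 10, -14, 46, 32, 76, -82, 96, 66]
  [40, 23, -42, -40, -15, -42, -40, -13] -> [-40, -23, 42, 40, 15, 42, 40, 13] -> [13, 40, 42, 15, 40, 42, -23, -40] -> [26, 80, 84, 30, 80, 84, -46, -80] -> [-80, -46, 84, 80, 30, 84, 80, 26]
  [33, 49, -28, 13] -> [-33, -49, 28, -13] -> [-13, 28, -49, -33] -> [-26, 56, -98, -66] -> [-66, -98, 56, -26]
  [-43, 37, 41] -> [43, -37, -41] -> [-41, -37, 43] -> [-82, -74, 86] -> [86, -74, -82]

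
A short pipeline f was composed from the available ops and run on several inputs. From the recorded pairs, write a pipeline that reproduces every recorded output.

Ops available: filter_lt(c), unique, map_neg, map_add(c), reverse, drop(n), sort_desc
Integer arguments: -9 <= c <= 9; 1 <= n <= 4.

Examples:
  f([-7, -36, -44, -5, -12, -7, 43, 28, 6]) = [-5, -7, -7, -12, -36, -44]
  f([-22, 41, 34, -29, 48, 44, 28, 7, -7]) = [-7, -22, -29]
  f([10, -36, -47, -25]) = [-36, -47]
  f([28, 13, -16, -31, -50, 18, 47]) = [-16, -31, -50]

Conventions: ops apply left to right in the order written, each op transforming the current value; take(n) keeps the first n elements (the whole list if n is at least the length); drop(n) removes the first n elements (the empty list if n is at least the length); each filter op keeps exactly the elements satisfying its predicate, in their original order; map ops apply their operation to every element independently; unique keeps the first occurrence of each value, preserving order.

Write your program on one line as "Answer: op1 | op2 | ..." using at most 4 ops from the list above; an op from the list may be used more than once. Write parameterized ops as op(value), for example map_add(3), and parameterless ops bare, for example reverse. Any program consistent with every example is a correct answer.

reverse | sort_desc | drop(2) | filter_lt(3)

Check, running the answer program on each example:
  [-7, -36, -44, -5, -12, -7, 43, 28, 6] -> [6, 28, 43, -7, -12, -5, -44, -36, -7] -> [43, 28, 6, -5, -7, -7, -12, -36, -44] -> [6, -5, -7, -7, -12, -36, -44] -> [-5, -7, -7, -12, -36, -44]
  [-22, 41, 34, -29, 48, 44, 28, 7, -7] -> [-7, 7, 28, 44, 48, -29, 34, 41, -22] -> [48, 44, 41, 34, 28, 7, -7, -22, -29] -> [41, 34, 28, 7, -7, -22, -29] -> [-7, -22, -29]
  [10, -36, -47, -25] -> [-25, -47, -36, 10] -> [10, -25, -36, -47] -> [-36, -47] -> [-36, -47]
  [28, 13, -16, -31, -50, 18, 47] -> [47, 18, -50, -31, -16, 13, 28] -> [47, 28, 18, 13, -16, -31, -50] -> [18, 13, -16, -31, -50] -> [-16, -31, -50]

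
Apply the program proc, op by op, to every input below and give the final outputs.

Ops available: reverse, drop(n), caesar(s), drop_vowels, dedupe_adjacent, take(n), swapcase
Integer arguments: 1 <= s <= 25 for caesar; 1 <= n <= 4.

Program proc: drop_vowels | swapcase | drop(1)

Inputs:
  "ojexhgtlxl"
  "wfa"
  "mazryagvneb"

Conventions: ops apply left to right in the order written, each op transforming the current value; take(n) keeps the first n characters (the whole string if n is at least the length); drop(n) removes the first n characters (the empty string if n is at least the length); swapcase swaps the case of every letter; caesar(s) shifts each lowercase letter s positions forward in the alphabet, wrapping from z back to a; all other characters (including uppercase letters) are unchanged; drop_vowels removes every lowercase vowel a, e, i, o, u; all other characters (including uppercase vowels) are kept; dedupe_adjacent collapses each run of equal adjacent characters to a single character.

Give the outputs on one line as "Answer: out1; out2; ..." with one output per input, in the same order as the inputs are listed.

Execution, op by op:
  "ojexhgtlxl" -> "jxhgtlxl" -> "JXHGTLXL" -> "XHGTLXL"
  "wfa" -> "wf" -> "WF" -> "F"
  "mazryagvneb" -> "mzrygvnb" -> "MZRYGVNB" -> "ZRYGVNB"

"XHGTLXL"; "F"; "ZRYGVNB"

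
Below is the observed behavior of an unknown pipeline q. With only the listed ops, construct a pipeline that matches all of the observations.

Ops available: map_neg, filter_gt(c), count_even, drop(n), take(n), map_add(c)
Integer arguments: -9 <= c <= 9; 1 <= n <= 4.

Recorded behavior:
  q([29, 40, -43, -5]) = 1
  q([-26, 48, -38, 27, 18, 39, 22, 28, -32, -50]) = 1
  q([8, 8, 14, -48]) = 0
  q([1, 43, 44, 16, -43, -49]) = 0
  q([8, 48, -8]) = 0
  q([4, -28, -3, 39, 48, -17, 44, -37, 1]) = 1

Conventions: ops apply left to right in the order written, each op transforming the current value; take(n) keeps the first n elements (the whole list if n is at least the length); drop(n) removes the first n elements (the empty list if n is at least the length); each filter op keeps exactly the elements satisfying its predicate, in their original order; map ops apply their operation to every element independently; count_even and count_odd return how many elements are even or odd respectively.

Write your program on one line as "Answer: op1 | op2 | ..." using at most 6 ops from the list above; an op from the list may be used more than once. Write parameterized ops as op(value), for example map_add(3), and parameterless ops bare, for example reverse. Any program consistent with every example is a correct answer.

drop(2) | map_add(1) | filter_gt(-5) | take(1) | map_neg | count_even

Check, running the answer program on each example:
  [29, 40, -43, -5] -> [-43, -5] -> [-42, -4] -> [-4] -> [-4] -> [4] -> 1
  [-26, 48, -38, 27, 18, 39, 22, 28, -32, -50] -> [-38, 27, 18, 39, 22, 28, -32, -50] -> [-37, 28, 19, 40, 23, 29, -31, -49] -> [28, 19, 40, 23, 29] -> [28] -> [-28] -> 1
  [8, 8, 14, -48] -> [14, -48] -> [15, -47] -> [15] -> [15] -> [-15] -> 0
  [1, 43, 44, 16, -43, -49] -> [44, 16, -43, -49] -> [45, 17, -42, -48] -> [45, 17] -> [45] -> [-45] -> 0
  [8, 48, -8] -> [-8] -> [-7] -> [] -> [] -> [] -> 0
  [4, -28, -3, 39, 48, -17, 44, -37, 1] -> [-3, 39, 48, -17, 44, -37, 1] -> [-2, 40, 49, -16, 45, -36, 2] -> [-2, 40, 49, 45, 2] -> [-2] -> [2] -> 1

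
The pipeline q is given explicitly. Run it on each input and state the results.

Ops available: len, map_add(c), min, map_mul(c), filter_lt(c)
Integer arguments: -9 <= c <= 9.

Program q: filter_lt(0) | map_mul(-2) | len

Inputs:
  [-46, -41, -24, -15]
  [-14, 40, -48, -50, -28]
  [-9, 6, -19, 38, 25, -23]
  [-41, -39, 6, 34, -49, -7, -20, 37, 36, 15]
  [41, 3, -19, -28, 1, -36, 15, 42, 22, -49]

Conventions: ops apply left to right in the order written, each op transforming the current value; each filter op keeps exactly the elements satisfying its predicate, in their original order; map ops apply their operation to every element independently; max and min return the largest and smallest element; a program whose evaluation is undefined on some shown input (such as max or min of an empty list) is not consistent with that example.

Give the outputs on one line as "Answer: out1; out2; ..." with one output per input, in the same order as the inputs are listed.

Execution, op by op:
  [-46, -41, -24, -15] -> [-46, -41, -24, -15] -> [92, 82, 48, 30] -> 4
  [-14, 40, -48, -50, -28] -> [-14, -48, -50, -28] -> [28, 96, 100, 56] -> 4
  [-9, 6, -19, 38, 25, -23] -> [-9, -19, -23] -> [18, 38, 46] -> 3
  [-41, -39, 6, 34, -49, -7, -20, 37, 36, 15] -> [-41, -39, -49, -7, -20] -> [82, 78, 98, 14, 40] -> 5
  [41, 3, -19, -28, 1, -36, 15, 42, 22, -49] -> [-19, -28, -36, -49] -> [38, 56, 72, 98] -> 4

4; 4; 3; 5; 4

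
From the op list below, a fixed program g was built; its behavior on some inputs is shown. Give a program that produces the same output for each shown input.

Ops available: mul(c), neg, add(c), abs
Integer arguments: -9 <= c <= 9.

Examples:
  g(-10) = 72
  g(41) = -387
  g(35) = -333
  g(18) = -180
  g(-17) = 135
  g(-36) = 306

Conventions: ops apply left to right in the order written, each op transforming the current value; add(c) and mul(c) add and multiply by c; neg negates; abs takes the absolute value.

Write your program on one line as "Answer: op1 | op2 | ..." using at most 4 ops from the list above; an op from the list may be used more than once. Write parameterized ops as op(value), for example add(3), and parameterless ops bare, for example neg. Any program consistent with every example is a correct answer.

add(2) | mul(9) | neg

Check, running the answer program on each example:
  -10 -> -8 -> -72 -> 72
  41 -> 43 -> 387 -> -387
  35 -> 37 -> 333 -> -333
  18 -> 20 -> 180 -> -180
  -17 -> -15 -> -135 -> 135
  -36 -> -34 -> -306 -> 306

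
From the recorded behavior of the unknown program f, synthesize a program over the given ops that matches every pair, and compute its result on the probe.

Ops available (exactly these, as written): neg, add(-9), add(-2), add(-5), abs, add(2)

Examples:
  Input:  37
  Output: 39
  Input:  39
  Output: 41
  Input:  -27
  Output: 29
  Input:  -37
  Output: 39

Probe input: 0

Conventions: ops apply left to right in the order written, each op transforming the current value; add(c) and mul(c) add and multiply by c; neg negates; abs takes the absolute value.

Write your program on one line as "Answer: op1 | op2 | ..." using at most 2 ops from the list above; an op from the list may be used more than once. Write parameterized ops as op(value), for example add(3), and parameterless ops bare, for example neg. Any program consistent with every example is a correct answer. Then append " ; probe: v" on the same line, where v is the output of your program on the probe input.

abs | add(2) ; probe: 2

Check, running the answer program on each example:
  37 -> 37 -> 39
  39 -> 39 -> 41
  -27 -> 27 -> 29
  -37 -> 37 -> 39
  probe: 0 -> 0 -> 2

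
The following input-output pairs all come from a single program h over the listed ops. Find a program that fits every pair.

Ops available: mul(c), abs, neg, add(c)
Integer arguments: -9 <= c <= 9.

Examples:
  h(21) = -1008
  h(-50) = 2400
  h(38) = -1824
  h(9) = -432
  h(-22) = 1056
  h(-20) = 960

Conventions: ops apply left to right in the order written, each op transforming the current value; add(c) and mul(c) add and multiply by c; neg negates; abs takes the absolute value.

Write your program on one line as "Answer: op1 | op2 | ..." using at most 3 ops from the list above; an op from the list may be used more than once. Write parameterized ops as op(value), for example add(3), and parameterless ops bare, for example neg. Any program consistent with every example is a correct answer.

mul(-8) | neg | mul(-6)

Check, running the answer program on each example:
  21 -> -168 -> 168 -> -1008
  -50 -> 400 -> -400 -> 2400
  38 -> -304 -> 304 -> -1824
  9 -> -72 -> 72 -> -432
  -22 -> 176 -> -176 -> 1056
  -20 -> 160 -> -160 -> 960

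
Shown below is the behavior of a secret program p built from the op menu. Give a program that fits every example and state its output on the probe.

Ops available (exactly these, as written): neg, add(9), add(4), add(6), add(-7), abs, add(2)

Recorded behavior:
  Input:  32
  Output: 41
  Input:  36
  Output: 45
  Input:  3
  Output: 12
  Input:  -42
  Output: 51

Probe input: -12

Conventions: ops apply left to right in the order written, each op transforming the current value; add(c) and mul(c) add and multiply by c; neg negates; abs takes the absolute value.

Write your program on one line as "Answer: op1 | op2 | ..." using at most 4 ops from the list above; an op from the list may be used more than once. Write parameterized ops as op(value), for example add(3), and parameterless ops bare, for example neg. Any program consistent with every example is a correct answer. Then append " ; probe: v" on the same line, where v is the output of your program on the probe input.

neg | abs | add(9) ; probe: 21

Check, running the answer program on each example:
  32 -> -32 -> 32 -> 41
  36 -> -36 -> 36 -> 45
  3 -> -3 -> 3 -> 12
  -42 -> 42 -> 42 -> 51
  probe: -12 -> 12 -> 12 -> 21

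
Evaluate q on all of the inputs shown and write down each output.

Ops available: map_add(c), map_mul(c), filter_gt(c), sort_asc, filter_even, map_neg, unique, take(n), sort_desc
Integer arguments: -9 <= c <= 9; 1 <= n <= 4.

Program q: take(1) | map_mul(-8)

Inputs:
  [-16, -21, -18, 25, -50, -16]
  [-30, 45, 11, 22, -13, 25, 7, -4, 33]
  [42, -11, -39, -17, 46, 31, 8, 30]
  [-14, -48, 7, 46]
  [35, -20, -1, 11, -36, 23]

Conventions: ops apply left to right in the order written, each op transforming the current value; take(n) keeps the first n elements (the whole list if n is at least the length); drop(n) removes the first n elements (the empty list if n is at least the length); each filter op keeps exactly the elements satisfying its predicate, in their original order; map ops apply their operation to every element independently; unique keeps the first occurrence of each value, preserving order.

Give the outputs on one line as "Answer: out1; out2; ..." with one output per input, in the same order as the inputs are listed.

[128]; [240]; [-336]; [112]; [-280]

Execution, op by op:
  [-16, -21, -18, 25, -50, -16] -> [-16] -> [128]
  [-30, 45, 11, 22, -13, 25, 7, -4, 33] -> [-30] -> [240]
  [42, -11, -39, -17, 46, 31, 8, 30] -> [42] -> [-336]
  [-14, -48, 7, 46] -> [-14] -> [112]
  [35, -20, -1, 11, -36, 23] -> [35] -> [-280]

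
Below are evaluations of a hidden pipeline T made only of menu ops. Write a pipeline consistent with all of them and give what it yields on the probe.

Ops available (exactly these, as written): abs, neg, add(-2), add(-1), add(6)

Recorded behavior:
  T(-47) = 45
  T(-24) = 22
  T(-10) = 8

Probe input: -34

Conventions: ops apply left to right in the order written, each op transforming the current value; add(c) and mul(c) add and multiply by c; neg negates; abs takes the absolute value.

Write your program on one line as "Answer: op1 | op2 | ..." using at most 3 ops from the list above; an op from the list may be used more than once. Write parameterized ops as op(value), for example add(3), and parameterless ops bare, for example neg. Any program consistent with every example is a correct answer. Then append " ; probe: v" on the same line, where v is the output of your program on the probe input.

abs | add(-2) ; probe: 32

Check, running the answer program on each example:
  -47 -> 47 -> 45
  -24 -> 24 -> 22
  -10 -> 10 -> 8
  probe: -34 -> 34 -> 32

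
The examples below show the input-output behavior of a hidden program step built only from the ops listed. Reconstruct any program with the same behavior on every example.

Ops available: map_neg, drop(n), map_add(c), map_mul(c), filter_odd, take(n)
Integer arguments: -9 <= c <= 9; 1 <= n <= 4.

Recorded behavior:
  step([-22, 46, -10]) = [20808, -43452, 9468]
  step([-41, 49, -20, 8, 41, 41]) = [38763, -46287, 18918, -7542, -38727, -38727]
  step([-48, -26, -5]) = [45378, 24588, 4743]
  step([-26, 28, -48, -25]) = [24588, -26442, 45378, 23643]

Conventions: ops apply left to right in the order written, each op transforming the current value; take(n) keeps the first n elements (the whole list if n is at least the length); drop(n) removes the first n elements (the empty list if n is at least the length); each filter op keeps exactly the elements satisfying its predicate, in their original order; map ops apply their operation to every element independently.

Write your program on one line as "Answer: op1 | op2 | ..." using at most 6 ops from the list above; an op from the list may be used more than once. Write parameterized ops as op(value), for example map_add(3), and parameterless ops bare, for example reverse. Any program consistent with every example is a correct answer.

map_mul(3) | map_mul(-5) | map_mul(7) | map_add(2) | map_mul(9)

Check, running the answer program on each example:
  [-22, 46, -10] -> [-66, 138, -30] -> [330, -690, 150] -> [2310, -4830, 1050] -> [2312, -4828, 1052] -> [20808, -43452, 9468]
  [-41, 49, -20, 8, 41, 41] -> [-123, 147, -60, 24, 123, 123] -> [615, -735, 300, -120, -615, -615] -> [4305, -5145, 2100, -840, -4305, -4305] -> [4307, -5143, 2102, -838, -4303, -4303] -> [38763, -46287, 18918, -7542, -38727, -38727]
  [-48, -26, -5] -> [-144, -78, -15] -> [720, 390, 75] -> [5040, 2730, 525] -> [5042, 2732, 527] -> [45378, 24588, 4743]
  [-26, 28, -48, -25] -> [-78, 84, -144, -75] -> [390, -420, 720, 375] -> [2730, -2940, 5040, 2625] -> [2732, -2938, 5042, 2627] -> [24588, -26442, 45378, 23643]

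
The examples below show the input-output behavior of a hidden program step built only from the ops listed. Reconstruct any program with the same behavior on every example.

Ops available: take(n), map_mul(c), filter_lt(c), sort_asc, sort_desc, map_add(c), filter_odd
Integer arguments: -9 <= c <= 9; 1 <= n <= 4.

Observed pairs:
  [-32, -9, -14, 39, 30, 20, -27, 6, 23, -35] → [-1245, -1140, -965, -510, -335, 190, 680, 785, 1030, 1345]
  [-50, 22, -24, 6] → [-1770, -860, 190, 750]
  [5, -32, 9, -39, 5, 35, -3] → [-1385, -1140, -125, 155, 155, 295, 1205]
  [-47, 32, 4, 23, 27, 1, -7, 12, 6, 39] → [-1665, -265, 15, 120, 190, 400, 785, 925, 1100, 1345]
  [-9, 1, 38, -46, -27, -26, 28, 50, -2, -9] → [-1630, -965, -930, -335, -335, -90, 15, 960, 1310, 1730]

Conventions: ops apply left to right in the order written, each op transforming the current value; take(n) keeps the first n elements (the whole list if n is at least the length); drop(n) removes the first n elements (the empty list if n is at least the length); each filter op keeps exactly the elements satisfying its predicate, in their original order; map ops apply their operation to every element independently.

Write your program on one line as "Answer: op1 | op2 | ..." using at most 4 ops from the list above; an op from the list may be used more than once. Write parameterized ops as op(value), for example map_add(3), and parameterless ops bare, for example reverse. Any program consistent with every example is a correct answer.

map_mul(-7) | sort_desc | map_add(4) | map_mul(-5)

Check, running the answer program on each example:
  [-32, -9, -14, 39, 30, 20, -27, 6, 23, -35] -> [224, 63, 98, -273, -210, -140, 189, -42, -161, 245] -> [245, 224, 189, 98, 63, -42, -140, -161, -210, -273] -> [249, 228, 193, 102, 67, -38, -136, -157, -206, -269] -> [-1245, -1140, -965, -510, -335, 190, 680, 785, 1030, 1345]
  [-50, 22, -24, 6] -> [350, -154, 168, -42] -> [350, 168, -42, -154] -> [354, 172, -38, -150] -> [-1770, -860, 190, 750]
  [5, -32, 9, -39, 5, 35, -3] -> [-35, 224, -63, 273, -35, -245, 21] -> [273, 224, 21, -35, -35, -63, -245] -> [277, 228, 25, -31, -31, -59, -241] -> [-1385, -1140, -125, 155, 155, 295, 1205]
  [-47, 32, 4, 23, 27, 1, -7, 12, 6, 39] -> [329, -224, -28, -161, -189, -7, 49, -84, -42, -273] -> [329, 49, -7, -28, -42, -84, -161, -189, -224, -273] -> [333, 53, -3, -24, -38, -80, -157, -185, -220, -269] -> [-1665, -265, 15, 120, 190, 400, 785, 925, 1100, 1345]
  [-9, 1, 38, -46, -27, -26, 28, 50, -2, -9] -> [63, -7, -266, 322, 189, 182, -196, -350, 14, 63] -> [322, 189, 182, 63, 63, 14, -7, -196, -266, -350] -> [326, 193, 186, 67, 67, 18, -3, -192, -262, -346] -> [-1630, -965, -930, -335, -335, -90, 15, 960, 1310, 1730]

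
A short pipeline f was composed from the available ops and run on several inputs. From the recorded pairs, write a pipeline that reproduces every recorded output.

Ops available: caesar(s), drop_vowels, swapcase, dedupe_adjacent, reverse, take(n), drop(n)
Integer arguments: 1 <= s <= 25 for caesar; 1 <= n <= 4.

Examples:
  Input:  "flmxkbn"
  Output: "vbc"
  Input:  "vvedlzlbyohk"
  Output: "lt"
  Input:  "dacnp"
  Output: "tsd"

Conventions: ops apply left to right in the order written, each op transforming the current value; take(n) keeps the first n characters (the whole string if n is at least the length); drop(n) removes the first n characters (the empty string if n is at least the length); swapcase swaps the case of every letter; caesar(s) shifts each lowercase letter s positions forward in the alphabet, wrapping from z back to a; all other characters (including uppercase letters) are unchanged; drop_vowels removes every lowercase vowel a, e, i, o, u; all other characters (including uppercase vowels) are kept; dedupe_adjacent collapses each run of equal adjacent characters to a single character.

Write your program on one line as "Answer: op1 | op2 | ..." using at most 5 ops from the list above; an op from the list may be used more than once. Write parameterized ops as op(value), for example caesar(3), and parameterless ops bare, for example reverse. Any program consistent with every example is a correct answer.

drop_vowels | take(3) | dedupe_adjacent | caesar(16)

Check, running the answer program on each example:
  "flmxkbn" -> "flmxkbn" -> "flm" -> "flm" -> "vbc"
  "vvedlzlbyohk" -> "vvdlzlbyhk" -> "vvd" -> "vd" -> "lt"
  "dacnp" -> "dcnp" -> "dcn" -> "dcn" -> "tsd"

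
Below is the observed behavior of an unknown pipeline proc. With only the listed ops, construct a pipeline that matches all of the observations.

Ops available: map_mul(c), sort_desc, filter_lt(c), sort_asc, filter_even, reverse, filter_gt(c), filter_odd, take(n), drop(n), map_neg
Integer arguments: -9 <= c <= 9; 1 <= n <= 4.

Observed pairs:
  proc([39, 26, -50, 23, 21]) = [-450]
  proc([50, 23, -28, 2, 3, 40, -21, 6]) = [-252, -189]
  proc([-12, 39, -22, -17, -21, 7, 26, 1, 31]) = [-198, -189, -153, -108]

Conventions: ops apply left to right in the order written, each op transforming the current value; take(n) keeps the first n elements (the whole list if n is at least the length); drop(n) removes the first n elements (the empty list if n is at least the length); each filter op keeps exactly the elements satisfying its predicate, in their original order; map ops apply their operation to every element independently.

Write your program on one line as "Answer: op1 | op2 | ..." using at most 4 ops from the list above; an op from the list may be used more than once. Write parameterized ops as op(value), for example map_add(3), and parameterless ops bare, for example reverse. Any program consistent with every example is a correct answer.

reverse | sort_asc | filter_lt(-2) | map_mul(9)

Check, running the answer program on each example:
  [39, 26, -50, 23, 21] -> [21, 23, -50, 26, 39] -> [-50, 21, 23, 26, 39] -> [-50] -> [-450]
  [50, 23, -28, 2, 3, 40, -21, 6] -> [6, -21, 40, 3, 2, -28, 23, 50] -> [-28, -21, 2, 3, 6, 23, 40, 50] -> [-28, -21] -> [-252, -189]
  [-12, 39, -22, -17, -21, 7, 26, 1, 31] -> [31, 1, 26, 7, -21, -17, -22, 39, -12] -> [-22, -21, -17, -12, 1, 7, 26, 31, 39] -> [-22, -21, -17, -12] -> [-198, -189, -153, -108]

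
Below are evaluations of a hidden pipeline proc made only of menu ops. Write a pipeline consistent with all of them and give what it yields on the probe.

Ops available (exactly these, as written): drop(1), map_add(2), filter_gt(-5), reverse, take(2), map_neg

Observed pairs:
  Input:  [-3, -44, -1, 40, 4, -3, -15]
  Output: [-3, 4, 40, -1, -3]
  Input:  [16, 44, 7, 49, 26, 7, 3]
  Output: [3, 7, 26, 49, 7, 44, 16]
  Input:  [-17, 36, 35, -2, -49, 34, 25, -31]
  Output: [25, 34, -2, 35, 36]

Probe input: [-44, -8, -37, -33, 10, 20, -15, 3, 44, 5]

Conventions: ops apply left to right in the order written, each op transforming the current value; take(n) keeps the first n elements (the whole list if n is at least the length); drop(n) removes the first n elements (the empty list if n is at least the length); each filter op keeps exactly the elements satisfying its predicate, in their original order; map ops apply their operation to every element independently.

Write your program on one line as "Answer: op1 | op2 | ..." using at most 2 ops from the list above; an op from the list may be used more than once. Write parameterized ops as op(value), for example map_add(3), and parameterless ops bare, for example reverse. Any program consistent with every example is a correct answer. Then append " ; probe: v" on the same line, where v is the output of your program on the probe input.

reverse | filter_gt(-5) ; probe: [5, 44, 3, 20, 10]

Check, running the answer program on each example:
  [-3, -44, -1, 40, 4, -3, -15] -> [-15, -3, 4, 40, -1, -44, -3] -> [-3, 4, 40, -1, -3]
  [16, 44, 7, 49, 26, 7, 3] -> [3, 7, 26, 49, 7, 44, 16] -> [3, 7, 26, 49, 7, 44, 16]
  [-17, 36, 35, -2, -49, 34, 25, -31] -> [-31, 25, 34, -49, -2, 35, 36, -17] -> [25, 34, -2, 35, 36]
  probe: [-44, -8, -37, -33, 10, 20, -15, 3, 44, 5] -> [5, 44, 3, -15, 20, 10, -33, -37, -8, -44] -> [5, 44, 3, 20, 10]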